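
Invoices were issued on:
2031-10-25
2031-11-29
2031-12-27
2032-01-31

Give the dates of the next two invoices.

All Saturdays; the gaps (35, 28, 35) vary with month length.
This is the last Saturday of each month.
February 2032 ends with Saturday 2032-02-28.
March 2032 ends with Saturday 2032-03-27.

2032-02-28, 2032-03-27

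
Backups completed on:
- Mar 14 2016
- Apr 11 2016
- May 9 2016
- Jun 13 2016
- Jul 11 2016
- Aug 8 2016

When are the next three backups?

Gaps: 28, 28, 35, 28, 28 days — a mix of 28 and 35. Every date is a Monday.
Each is the 2nd Monday of its month.
2nd Monday of September 2016: Sep 12 2016.
October 2016 — 2nd Monday is Oct 10 2016.
November 2016 — 2nd Monday is Nov 14 2016.

Sep 12 2016, Oct 10 2016, Nov 14 2016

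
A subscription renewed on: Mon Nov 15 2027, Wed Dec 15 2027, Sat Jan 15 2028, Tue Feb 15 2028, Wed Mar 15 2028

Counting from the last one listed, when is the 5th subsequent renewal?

Tue Aug 15 2028

Each date is the 15th; the gaps (30, 31, 31, 29) track the month lengths.
The rule is the 15th of each month.
Next: April 2028 → Sat Apr 15 2028.
May 2028: Mon May 15 2028.
June 2028: Thu Jun 15 2028.
July 2028: Sat Jul 15 2028.
August 2028: Tue Aug 15 2028.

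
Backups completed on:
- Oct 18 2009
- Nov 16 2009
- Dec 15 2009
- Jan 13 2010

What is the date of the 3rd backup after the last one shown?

Apr 10 2010

The spacing is 29, 29, 29 days — always 29 days.
Jan 13 2010 + 29 days = Feb 11 2010.
Feb 11 2010 + 29 days = Mar 12 2010.
Mar 12 2010 + 29 days = Apr 10 2010.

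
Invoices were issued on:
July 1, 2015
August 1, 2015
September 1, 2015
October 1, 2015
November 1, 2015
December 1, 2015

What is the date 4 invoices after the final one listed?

Each date is the 1st; the gaps (31, 31, 30, 31, 30) track the month lengths.
The rule is the 1st of each month.
Next: January 2016 → January 1, 2016.
February 2016: February 1, 2016.
March 2016: March 1, 2016.
Next: April 2016 → April 1, 2016.

April 1, 2016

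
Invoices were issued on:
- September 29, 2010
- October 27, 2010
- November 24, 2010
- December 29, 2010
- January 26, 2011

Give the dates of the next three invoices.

February 23, 2011; March 30, 2011; April 27, 2011

Every date is a Wednesday; gaps 28, 28, 35, 28 days.
Each is the last Wednesday of its month (at least one falls on the 29th or later, ruling out '4th Wednesday').
February 2011 ends with Wednesday February 23, 2011.
Last Wednesday of March 2011: March 30, 2011.
Last Wednesday of April 2011: April 27, 2011.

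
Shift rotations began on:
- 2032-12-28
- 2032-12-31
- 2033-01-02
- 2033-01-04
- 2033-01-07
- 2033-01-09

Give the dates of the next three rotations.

2033-01-11, 2033-01-14, 2033-01-16

The gap pattern 3, 2, 2, 3, 2 repeats every 3 events.
These are the Tuesdays, Fridays and Sundays of each week.
The following Tuesday is 2033-01-11.
Next Friday: 2033-01-14.
The following Sunday is 2033-01-16.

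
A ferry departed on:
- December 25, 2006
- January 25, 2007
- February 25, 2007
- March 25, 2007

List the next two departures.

The day-of-month is always 25 (31, 31, 28 days between events).
So this recurs on the 25th of each month.
April 2007: April 25, 2007.
May 2007: May 25, 2007.

April 25, 2007; May 25, 2007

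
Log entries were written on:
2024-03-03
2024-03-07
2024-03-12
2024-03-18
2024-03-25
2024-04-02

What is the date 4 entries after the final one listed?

2024-05-14

Intervals are 4, 5, 6, 7, 8 days — an arithmetic progression with common difference 1.
Next gap: 9 days. 2024-04-02 + 9 days = 2024-04-11.
Next gap: 10 days. 2024-04-11 + 10 days = 2024-04-21.
Next gap: 11 days. 2024-04-21 + 11 days = 2024-05-02.
Next gap: 12 days. 2024-05-02 + 12 days = 2024-05-14.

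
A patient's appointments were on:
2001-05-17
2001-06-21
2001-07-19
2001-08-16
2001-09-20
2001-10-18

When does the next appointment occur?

These are Thursdays at 28- or 35-day spacing (35, 28, 28, 35, 28).
The pattern: 3rd Thursday of the month.
November 2001 — 3rd Thursday is 2001-11-15.

2001-11-15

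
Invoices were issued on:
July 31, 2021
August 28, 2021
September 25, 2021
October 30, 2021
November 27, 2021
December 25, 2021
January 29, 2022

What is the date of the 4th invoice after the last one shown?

All Saturdays; the gaps (28, 28, 35, 28, 28, 35) vary with month length.
This is the last Saturday of each month.
Last Saturday of February 2022: February 26, 2022.
Last Saturday of March 2022: March 26, 2022.
Last Saturday of April 2022: April 30, 2022.
Last Saturday of May 2022: May 28, 2022.

May 28, 2022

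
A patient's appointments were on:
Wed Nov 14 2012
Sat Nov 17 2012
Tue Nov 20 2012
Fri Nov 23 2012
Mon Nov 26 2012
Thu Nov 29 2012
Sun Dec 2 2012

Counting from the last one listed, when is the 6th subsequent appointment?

Every event comes 3 days after the last (3, 3, 3, 3, 3, 3).
Sun Dec 2 2012 + 3 days = Wed Dec 5 2012.
Wed Dec 5 2012 + 3 days = Sat Dec 8 2012.
Sat Dec 8 2012 + 3 days = Tue Dec 11 2012.
Tue Dec 11 2012 + 3 days = Fri Dec 14 2012.
Fri Dec 14 2012 + 3 days = Mon Dec 17 2012.
Mon Dec 17 2012 + 3 days = Thu Dec 20 2012.

Thu Dec 20 2012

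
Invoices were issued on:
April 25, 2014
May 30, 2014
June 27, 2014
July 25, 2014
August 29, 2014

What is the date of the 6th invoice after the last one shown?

All Fridays; the gaps (35, 28, 28, 35) vary with month length.
This is the last Friday of each month.
Last Friday of September 2014: September 26, 2014.
October 2014 ends with Friday October 31, 2014.
November 2014 ends with Friday November 28, 2014.
December 2014 ends with Friday December 26, 2014.
January 2015 ends with Friday January 30, 2015.
Last Friday of February 2015: February 27, 2015.

February 27, 2015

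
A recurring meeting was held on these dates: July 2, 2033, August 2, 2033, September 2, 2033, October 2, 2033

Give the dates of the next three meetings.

Gaps: 31, 31, 30 days — not constant. Every event is on the 2nd of the month.
Pattern: the 2nd of each month.
November 2033: November 2, 2033.
Next: December 2033 → December 2, 2033.
January 2034: January 2, 2034.

November 2, 2033; December 2, 2033; January 2, 2034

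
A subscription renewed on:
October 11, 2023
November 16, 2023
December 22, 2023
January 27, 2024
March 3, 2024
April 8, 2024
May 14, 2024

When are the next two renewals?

June 19, 2024; July 25, 2024

Gaps between consecutive events: 36, 36, 36, 36, 36, 36 days — a constant 36-day interval.
May 14, 2024 + 36 days = June 19, 2024.
June 19, 2024 + 36 days = July 25, 2024.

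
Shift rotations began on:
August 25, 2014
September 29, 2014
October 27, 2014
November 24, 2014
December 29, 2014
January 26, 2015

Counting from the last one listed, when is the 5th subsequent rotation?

All Mondays; the gaps (35, 28, 28, 35, 28) vary with month length.
This is the last Monday of each month.
February 2015 ends with Monday February 23, 2015.
March 2015 ends with Monday March 30, 2015.
April 2015 ends with Monday April 27, 2015.
May 2015 ends with Monday May 25, 2015.
June 2015 ends with Monday June 29, 2015.

June 29, 2015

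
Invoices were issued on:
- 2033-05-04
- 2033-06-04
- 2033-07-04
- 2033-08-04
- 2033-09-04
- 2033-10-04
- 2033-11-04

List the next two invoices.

Gaps: 31, 30, 31, 31, 30, 31 days — not constant. Every event is on the 4th of the month.
Pattern: the 4th of each month.
Next: December 2033 → 2033-12-04.
January 2034: 2034-01-04.

2033-12-04, 2034-01-04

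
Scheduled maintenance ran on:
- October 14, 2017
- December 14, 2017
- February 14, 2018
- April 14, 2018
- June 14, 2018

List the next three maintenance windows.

The day-of-month is always 14 (61, 62, 59, 61 days between events).
So this recurs on the 14th of every 2 months.
Next: August 2018 → August 14, 2018.
Next: October 2018 → October 14, 2018.
December 2018: December 14, 2018.

August 14, 2018; October 14, 2018; December 14, 2018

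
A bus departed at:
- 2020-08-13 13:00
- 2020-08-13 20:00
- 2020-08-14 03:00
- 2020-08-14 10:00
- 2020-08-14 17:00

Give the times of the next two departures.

Gaps: 7, 7, 7, 7 hours — each event is 7 hours after the previous one.
2020-08-14 17:00 + 7 h = 2020-08-15 00:00.
2020-08-15 00:00 + 7 h = 2020-08-15 07:00.

2020-08-15 00:00, 2020-08-15 07:00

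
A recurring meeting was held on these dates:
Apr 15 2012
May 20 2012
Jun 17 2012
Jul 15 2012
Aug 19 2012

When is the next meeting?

All dates are Sundays, 35, 28, 28, 35 days apart.
Specifically, the 3rd Sunday of each month.
3rd Sunday of September 2012: Sep 16 2012.

Sep 16 2012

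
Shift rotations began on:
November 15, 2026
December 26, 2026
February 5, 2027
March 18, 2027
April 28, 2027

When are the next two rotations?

Gaps between consecutive events: 41, 41, 41, 41 days — a constant 41-day interval.
April 28, 2027 + 41 days = June 8, 2027.
June 8, 2027 + 41 days = July 19, 2027.

June 8, 2027; July 19, 2027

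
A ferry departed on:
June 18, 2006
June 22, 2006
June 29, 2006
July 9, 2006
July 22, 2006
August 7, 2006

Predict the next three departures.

The spacing grows by 3 each time: 4, 7, 10, 13, 16 days.
Next gap: 19 days. August 7, 2006 + 19 days = August 26, 2006.
Next gap: 22 days. August 26, 2006 + 22 days = September 17, 2006.
Next gap: 25 days. September 17, 2006 + 25 days = October 12, 2006.

August 26, 2006; September 17, 2006; October 12, 2006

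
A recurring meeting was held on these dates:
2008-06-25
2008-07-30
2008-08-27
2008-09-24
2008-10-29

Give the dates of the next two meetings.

All Wednesdays; the gaps (35, 28, 28, 35) vary with month length.
This is the last Wednesday of each month.
November 2008 ends with Wednesday 2008-11-26.
Last Wednesday of December 2008: 2008-12-31.

2008-11-26, 2008-12-31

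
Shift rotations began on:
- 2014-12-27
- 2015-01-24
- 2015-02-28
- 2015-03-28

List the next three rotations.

All dates are Saturdays, 28, 35, 28 days apart.
Specifically, the 4th Saturday of each month.
April 2015 — 4th Saturday is 2015-04-25.
4th Saturday of May 2015: 2015-05-23.
4th Saturday of June 2015: 2015-06-27.

2015-04-25, 2015-05-23, 2015-06-27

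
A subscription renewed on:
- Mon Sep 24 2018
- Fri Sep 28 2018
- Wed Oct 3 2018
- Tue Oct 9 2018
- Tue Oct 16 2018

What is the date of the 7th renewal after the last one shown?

Intervals are 4, 5, 6, 7 days — an arithmetic progression with common difference 1.
Next gap: 8 days. Tue Oct 16 2018 + 8 days = Wed Oct 24 2018.
Next gap: 9 days. Wed Oct 24 2018 + 9 days = Fri Nov 2 2018.
Next gap: 10 days. Fri Nov 2 2018 + 10 days = Mon Nov 12 2018.
Next gap: 11 days. Mon Nov 12 2018 + 11 days = Fri Nov 23 2018.
Next gap: 12 days. Fri Nov 23 2018 + 12 days = Wed Dec 5 2018.
Next gap: 13 days. Wed Dec 5 2018 + 13 days = Tue Dec 18 2018.
Next gap: 14 days. Tue Dec 18 2018 + 14 days = Tue Jan 1 2019.

Tue Jan 1 2019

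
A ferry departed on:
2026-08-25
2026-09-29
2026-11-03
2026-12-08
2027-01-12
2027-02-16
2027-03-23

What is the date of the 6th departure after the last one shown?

2027-10-19

The spacing is 35, 35, 35, 35, 35, 35 days — always 35 days.
2027-03-23 + 35 days = 2027-04-27.
2027-04-27 + 35 days = 2027-06-01.
2027-06-01 + 35 days = 2027-07-06.
2027-07-06 + 35 days = 2027-08-10.
2027-08-10 + 35 days = 2027-09-14.
2027-09-14 + 35 days = 2027-10-19.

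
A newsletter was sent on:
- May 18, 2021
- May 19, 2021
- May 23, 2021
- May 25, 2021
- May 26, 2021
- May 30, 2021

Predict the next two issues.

June 1, 2021; June 2, 2021

Every event lands on a Tuesday or Wednesday or Sunday (gaps cycle 1, 4, 2, 1, 4).
So the schedule is: every Tuesday, Wednesday and Sunday.
Next Tuesday: June 1, 2021.
The following Wednesday is June 2, 2021.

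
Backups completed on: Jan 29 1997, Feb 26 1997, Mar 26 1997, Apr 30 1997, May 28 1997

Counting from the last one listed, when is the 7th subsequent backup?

All Wednesdays; the gaps (28, 28, 35, 28) vary with month length.
This is the last Wednesday of each month.
Last Wednesday of June 1997: Jun 25 1997.
July 1997 ends with Wednesday Jul 30 1997.
Last Wednesday of August 1997: Aug 27 1997.
September 1997 ends with Wednesday Sep 24 1997.
October 1997 ends with Wednesday Oct 29 1997.
Last Wednesday of November 1997: Nov 26 1997.
December 1997 ends with Wednesday Dec 31 1997.

Dec 31 1997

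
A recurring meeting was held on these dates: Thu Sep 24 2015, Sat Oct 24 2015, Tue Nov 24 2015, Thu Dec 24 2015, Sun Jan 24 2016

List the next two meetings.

Wed Feb 24 2016, Thu Mar 24 2016

Gaps: 30, 31, 30, 31 days — not constant. Every event is on the 24th of the month.
Pattern: the 24th of each month.
February 2016: Wed Feb 24 2016.
Next: March 2016 → Thu Mar 24 2016.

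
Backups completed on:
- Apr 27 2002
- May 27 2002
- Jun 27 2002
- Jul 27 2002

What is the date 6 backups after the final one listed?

Jan 27 2003

Each date is the 27th; the gaps (30, 31, 30) track the month lengths.
The rule is the 27th of each month.
Next: August 2002 → Aug 27 2002.
Next: September 2002 → Sep 27 2002.
October 2002: Oct 27 2002.
November 2002: Nov 27 2002.
December 2002: Dec 27 2002.
Next: January 2003 → Jan 27 2003.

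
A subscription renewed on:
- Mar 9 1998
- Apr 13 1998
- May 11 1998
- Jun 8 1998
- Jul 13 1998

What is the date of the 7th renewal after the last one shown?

Feb 8 1999

Gaps: 35, 28, 28, 35 days — a mix of 28 and 35. Every date is a Monday.
Each is the 2nd Monday of its month.
2nd Monday of August 1998: Aug 10 1998.
September 1998 — 2nd Monday is Sep 14 1998.
October 1998 — 2nd Monday is Oct 12 1998.
2nd Monday of November 1998: Nov 9 1998.
December 1998 — 2nd Monday is Dec 14 1998.
2nd Monday of January 1999: Jan 11 1999.
2nd Monday of February 1999: Feb 8 1999.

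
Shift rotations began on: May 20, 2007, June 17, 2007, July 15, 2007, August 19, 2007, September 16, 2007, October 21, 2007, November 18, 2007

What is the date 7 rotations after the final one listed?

Gaps: 28, 28, 35, 28, 35, 28 days — a mix of 28 and 35. Every date is a Sunday.
Each is the 3rd Sunday of its month.
3rd Sunday of December 2007: December 16, 2007.
January 2008 — 3rd Sunday is January 20, 2008.
February 2008 — 3rd Sunday is February 17, 2008.
3rd Sunday of March 2008: March 16, 2008.
3rd Sunday of April 2008: April 20, 2008.
3rd Sunday of May 2008: May 18, 2008.
3rd Sunday of June 2008: June 15, 2008.

June 15, 2008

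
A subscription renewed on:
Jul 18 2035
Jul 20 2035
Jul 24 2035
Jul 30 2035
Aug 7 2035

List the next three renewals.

The spacing grows by 2 each time: 2, 4, 6, 8 days.
Next gap: 10 days. Aug 7 2035 + 10 days = Aug 17 2035.
Next gap: 12 days. Aug 17 2035 + 12 days = Aug 29 2035.
Next gap: 14 days. Aug 29 2035 + 14 days = Sep 12 2035.

Aug 17 2035, Aug 29 2035, Sep 12 2035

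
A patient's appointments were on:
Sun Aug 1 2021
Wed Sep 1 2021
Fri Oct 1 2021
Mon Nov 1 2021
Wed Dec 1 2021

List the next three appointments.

Sat Jan 1 2022, Tue Feb 1 2022, Tue Mar 1 2022

The day-of-month is always 1 (31, 30, 31, 30 days between events).
So this recurs on the 1st of each month.
Next: January 2022 → Sat Jan 1 2022.
February 2022: Tue Feb 1 2022.
Next: March 2022 → Tue Mar 1 2022.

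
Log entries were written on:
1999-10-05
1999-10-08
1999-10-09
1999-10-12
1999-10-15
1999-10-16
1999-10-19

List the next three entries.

1999-10-22, 1999-10-23, 1999-10-26

Gaps: 3, 1, 3, 3, 1, 3 days — not constant, but cyclic with period 3.
The events fall on every Tuesday, Friday and Saturday.
Next Friday: 1999-10-22.
Next Saturday: 1999-10-23.
The following Tuesday is 1999-10-26.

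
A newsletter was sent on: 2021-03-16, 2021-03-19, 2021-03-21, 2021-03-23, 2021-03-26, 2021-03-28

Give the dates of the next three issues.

2021-03-30, 2021-04-02, 2021-04-04

The gap pattern 3, 2, 2, 3, 2 repeats every 3 events.
These are the Tuesdays, Fridays and Sundays of each week.
The following Tuesday is 2021-03-30.
The following Friday is 2021-04-02.
Next Sunday: 2021-04-04.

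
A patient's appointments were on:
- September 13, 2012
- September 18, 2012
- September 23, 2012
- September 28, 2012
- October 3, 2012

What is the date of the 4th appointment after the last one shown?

Gaps between consecutive events: 5, 5, 5, 5 days — a constant 5-day interval.
October 3, 2012 + 5 days = October 8, 2012.
October 8, 2012 + 5 days = October 13, 2012.
October 13, 2012 + 5 days = October 18, 2012.
October 18, 2012 + 5 days = October 23, 2012.

October 23, 2012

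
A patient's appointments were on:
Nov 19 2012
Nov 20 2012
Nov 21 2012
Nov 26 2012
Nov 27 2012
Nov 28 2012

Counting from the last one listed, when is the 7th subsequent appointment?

The gap pattern 1, 1, 5, 1, 1 repeats every 3 events.
These are the Mondays, Tuesdays and Wednesdays of each week.
Next Monday: Dec 3 2012.
Next Tuesday: Dec 4 2012.
The following Wednesday is Dec 5 2012.
Next Monday: Dec 10 2012.
Next Tuesday: Dec 11 2012.
Next Wednesday: Dec 12 2012.
Next Monday: Dec 17 2012.

Dec 17 2012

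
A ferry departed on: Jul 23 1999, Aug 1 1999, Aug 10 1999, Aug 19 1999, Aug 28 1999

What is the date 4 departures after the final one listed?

The spacing is 9, 9, 9, 9 days — always 9 days.
Aug 28 1999 + 9 days = Sep 6 1999.
Sep 6 1999 + 9 days = Sep 15 1999.
Sep 15 1999 + 9 days = Sep 24 1999.
Sep 24 1999 + 9 days = Oct 3 1999.

Oct 3 1999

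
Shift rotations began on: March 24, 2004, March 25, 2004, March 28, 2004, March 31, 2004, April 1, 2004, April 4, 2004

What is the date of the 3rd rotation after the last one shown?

April 11, 2004

The gap pattern 1, 3, 3, 1, 3 repeats every 3 events.
These are the Wednesdays, Thursdays and Sundays of each week.
The following Wednesday is April 7, 2004.
Next Thursday: April 8, 2004.
The following Sunday is April 11, 2004.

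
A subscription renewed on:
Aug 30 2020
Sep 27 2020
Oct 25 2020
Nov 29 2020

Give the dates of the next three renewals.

Dec 27 2020, Jan 31 2021, Feb 28 2021

Every date is a Sunday; gaps 28, 28, 35 days.
Each is the last Sunday of its month (at least one falls on the 29th or later, ruling out '4th Sunday').
December 2020 ends with Sunday Dec 27 2020.
January 2021 ends with Sunday Jan 31 2021.
Last Sunday of February 2021: Feb 28 2021.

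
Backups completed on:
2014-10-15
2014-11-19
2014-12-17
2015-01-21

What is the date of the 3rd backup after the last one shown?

These are Wednesdays at 28- or 35-day spacing (35, 28, 35).
The pattern: 3rd Wednesday of the month.
3rd Wednesday of February 2015: 2015-02-18.
March 2015 — 3rd Wednesday is 2015-03-18.
3rd Wednesday of April 2015: 2015-04-15.

2015-04-15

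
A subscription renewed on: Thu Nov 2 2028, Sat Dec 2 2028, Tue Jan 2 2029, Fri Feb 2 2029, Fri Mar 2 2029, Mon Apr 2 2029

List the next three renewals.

Wed May 2 2029, Sat Jun 2 2029, Mon Jul 2 2029

The day-of-month is always 2 (30, 31, 31, 28, 31 days between events).
So this recurs on the 2nd of each month.
May 2029: Wed May 2 2029.
June 2029: Sat Jun 2 2029.
July 2029: Mon Jul 2 2029.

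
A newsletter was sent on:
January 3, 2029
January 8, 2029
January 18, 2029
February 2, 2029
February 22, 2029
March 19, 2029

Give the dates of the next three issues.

April 18, 2029; May 23, 2029; July 2, 2029

The spacing grows by 5 each time: 5, 10, 15, 20, 25 days.
Next gap: 30 days. March 19, 2029 + 30 days = April 18, 2029.
Next gap: 35 days. April 18, 2029 + 35 days = May 23, 2029.
Next gap: 40 days. May 23, 2029 + 40 days = July 2, 2029.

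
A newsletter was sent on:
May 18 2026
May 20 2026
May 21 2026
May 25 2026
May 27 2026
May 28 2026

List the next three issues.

The gap pattern 2, 1, 4, 2, 1 repeats every 3 events.
These are the Mondays, Wednesdays and Thursdays of each week.
The following Monday is Jun 1 2026.
The following Wednesday is Jun 3 2026.
Next Thursday: Jun 4 2026.

Jun 1 2026, Jun 3 2026, Jun 4 2026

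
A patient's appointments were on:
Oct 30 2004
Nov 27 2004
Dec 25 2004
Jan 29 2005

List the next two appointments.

Every date is a Saturday; gaps 28, 28, 35 days.
Each is the last Saturday of its month (at least one falls on the 29th or later, ruling out '4th Saturday').
Last Saturday of February 2005: Feb 26 2005.
March 2005 ends with Saturday Mar 26 2005.

Feb 26 2005, Mar 26 2005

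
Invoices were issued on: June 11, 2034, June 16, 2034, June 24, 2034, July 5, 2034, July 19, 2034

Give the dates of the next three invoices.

August 5, 2034; August 25, 2034; September 17, 2034

Gaps: 5, 8, 11, 14 days — each gap is 3 larger than the previous one.
Next gap: 17 days. July 19, 2034 + 17 days = August 5, 2034.
Next gap: 20 days. August 5, 2034 + 20 days = August 25, 2034.
Next gap: 23 days. August 25, 2034 + 23 days = September 17, 2034.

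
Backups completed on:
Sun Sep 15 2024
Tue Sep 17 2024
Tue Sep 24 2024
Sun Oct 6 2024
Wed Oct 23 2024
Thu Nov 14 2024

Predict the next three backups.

Intervals are 2, 7, 12, 17, 22 days — an arithmetic progression with common difference 5.
Next gap: 27 days. Thu Nov 14 2024 + 27 days = Wed Dec 11 2024.
Next gap: 32 days. Wed Dec 11 2024 + 32 days = Sun Jan 12 2025.
Next gap: 37 days. Sun Jan 12 2025 + 37 days = Tue Feb 18 2025.

Wed Dec 11 2024, Sun Jan 12 2025, Tue Feb 18 2025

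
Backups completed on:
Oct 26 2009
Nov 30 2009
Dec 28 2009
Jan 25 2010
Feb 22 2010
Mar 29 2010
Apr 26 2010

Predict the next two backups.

May 31 2010, Jun 28 2010

All Mondays; the gaps (35, 28, 28, 28, 35, 28) vary with month length.
This is the last Monday of each month.
May 2010 ends with Monday May 31 2010.
June 2010 ends with Monday Jun 28 2010.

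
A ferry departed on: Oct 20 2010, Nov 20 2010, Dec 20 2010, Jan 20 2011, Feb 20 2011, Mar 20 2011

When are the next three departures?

Apr 20 2011, May 20 2011, Jun 20 2011

The day-of-month is always 20 (31, 30, 31, 31, 28 days between events).
So this recurs on the 20th of each month.
Next: April 2011 → Apr 20 2011.
May 2011: May 20 2011.
June 2011: Jun 20 2011.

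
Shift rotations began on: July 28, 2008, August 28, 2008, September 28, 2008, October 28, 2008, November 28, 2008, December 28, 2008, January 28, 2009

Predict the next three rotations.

Gaps: 31, 31, 30, 31, 30, 31 days — not constant. Every event is on the 28th of the month.
Pattern: the 28th of each month.
Next: February 2009 → February 28, 2009.
March 2009: March 28, 2009.
Next: April 2009 → April 28, 2009.

February 28, 2009; March 28, 2009; April 28, 2009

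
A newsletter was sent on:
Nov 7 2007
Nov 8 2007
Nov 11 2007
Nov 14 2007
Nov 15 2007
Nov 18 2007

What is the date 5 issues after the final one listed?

Nov 29 2007

Gaps: 1, 3, 3, 1, 3 days — not constant, but cyclic with period 3.
The events fall on every Wednesday, Thursday and Sunday.
The following Wednesday is Nov 21 2007.
The following Thursday is Nov 22 2007.
The following Sunday is Nov 25 2007.
Next Wednesday: Nov 28 2007.
Next Thursday: Nov 29 2007.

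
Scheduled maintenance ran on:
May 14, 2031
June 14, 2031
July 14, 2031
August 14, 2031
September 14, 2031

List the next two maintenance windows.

The day-of-month is always 14 (31, 30, 31, 31 days between events).
So this recurs on the 14th of each month.
October 2031: October 14, 2031.
Next: November 2031 → November 14, 2031.

October 14, 2031; November 14, 2031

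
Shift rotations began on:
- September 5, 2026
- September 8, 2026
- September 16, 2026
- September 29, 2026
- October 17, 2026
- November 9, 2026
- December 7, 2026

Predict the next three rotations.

January 9, 2027; February 16, 2027; March 31, 2027

Intervals are 3, 8, 13, 18, 23, 28 days — an arithmetic progression with common difference 5.
Next gap: 33 days. December 7, 2026 + 33 days = January 9, 2027.
Next gap: 38 days. January 9, 2027 + 38 days = February 16, 2027.
Next gap: 43 days. February 16, 2027 + 43 days = March 31, 2027.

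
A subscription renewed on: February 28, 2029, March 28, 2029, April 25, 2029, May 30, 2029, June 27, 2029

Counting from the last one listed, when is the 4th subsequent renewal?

All Wednesdays; the gaps (28, 28, 35, 28) vary with month length.
This is the last Wednesday of each month.
Last Wednesday of July 2029: July 25, 2029.
August 2029 ends with Wednesday August 29, 2029.
September 2029 ends with Wednesday September 26, 2029.
Last Wednesday of October 2029: October 31, 2029.

October 31, 2029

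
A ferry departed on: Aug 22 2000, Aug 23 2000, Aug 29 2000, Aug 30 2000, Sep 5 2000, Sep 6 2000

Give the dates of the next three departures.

Gaps: 1, 6, 1, 6, 1 days — not constant, but cyclic with period 2.
The events fall on every Tuesday and Wednesday.
The following Tuesday is Sep 12 2000.
Next Wednesday: Sep 13 2000.
Next Tuesday: Sep 19 2000.

Sep 12 2000, Sep 13 2000, Sep 19 2000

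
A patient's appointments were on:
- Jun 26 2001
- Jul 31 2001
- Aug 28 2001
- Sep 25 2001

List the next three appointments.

Oct 30 2001, Nov 27 2001, Dec 25 2001

All Tuesdays; the gaps (35, 28, 28) vary with month length.
This is the last Tuesday of each month.
Last Tuesday of October 2001: Oct 30 2001.
Last Tuesday of November 2001: Nov 27 2001.
Last Tuesday of December 2001: Dec 25 2001.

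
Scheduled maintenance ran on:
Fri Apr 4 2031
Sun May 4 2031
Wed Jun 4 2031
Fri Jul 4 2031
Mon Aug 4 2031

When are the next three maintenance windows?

Gaps: 30, 31, 30, 31 days — not constant. Every event is on the 4th of the month.
Pattern: the 4th of each month.
Next: September 2031 → Thu Sep 4 2031.
October 2031: Sat Oct 4 2031.
November 2031: Tue Nov 4 2031.

Thu Sep 4 2031, Sat Oct 4 2031, Tue Nov 4 2031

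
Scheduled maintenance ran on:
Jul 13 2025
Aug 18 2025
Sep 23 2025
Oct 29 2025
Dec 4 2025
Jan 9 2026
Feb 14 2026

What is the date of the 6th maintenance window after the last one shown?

Sep 18 2026

Every event comes 36 days after the last (36, 36, 36, 36, 36, 36).
Feb 14 2026 + 36 days = Mar 22 2026.
Mar 22 2026 + 36 days = Apr 27 2026.
Apr 27 2026 + 36 days = Jun 2 2026.
Jun 2 2026 + 36 days = Jul 8 2026.
Jul 8 2026 + 36 days = Aug 13 2026.
Aug 13 2026 + 36 days = Sep 18 2026.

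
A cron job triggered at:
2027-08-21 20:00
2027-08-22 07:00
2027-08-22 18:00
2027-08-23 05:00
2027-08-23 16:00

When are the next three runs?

2027-08-24 03:00, 2027-08-24 14:00, 2027-08-25 01:00

Gaps: 11, 11, 11, 11 hours — each event is 11 hours after the previous one.
2027-08-23 16:00 + 11 h = 2027-08-24 03:00.
2027-08-24 03:00 + 11 h = 2027-08-24 14:00.
2027-08-24 14:00 + 11 h = 2027-08-25 01:00.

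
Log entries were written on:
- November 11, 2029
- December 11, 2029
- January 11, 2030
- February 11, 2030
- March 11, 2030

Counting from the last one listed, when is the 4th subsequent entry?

Gaps: 30, 31, 31, 28 days — not constant. Every event is on the 11th of the month.
Pattern: the 11th of each month.
Next: April 2030 → April 11, 2030.
Next: May 2030 → May 11, 2030.
June 2030: June 11, 2030.
July 2030: July 11, 2030.

July 11, 2030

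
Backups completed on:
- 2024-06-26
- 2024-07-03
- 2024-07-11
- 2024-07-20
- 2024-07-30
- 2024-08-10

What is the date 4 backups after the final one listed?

2024-10-03

Gaps: 7, 8, 9, 10, 11 days — each gap is 1 larger than the previous one.
Next gap: 12 days. 2024-08-10 + 12 days = 2024-08-22.
Next gap: 13 days. 2024-08-22 + 13 days = 2024-09-04.
Next gap: 14 days. 2024-09-04 + 14 days = 2024-09-18.
Next gap: 15 days. 2024-09-18 + 15 days = 2024-10-03.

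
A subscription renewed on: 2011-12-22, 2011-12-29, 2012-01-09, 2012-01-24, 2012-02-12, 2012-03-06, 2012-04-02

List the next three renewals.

Intervals are 7, 11, 15, 19, 23, 27 days — an arithmetic progression with common difference 4.
Next gap: 31 days. 2012-04-02 + 31 days = 2012-05-03.
Next gap: 35 days. 2012-05-03 + 35 days = 2012-06-07.
Next gap: 39 days. 2012-06-07 + 39 days = 2012-07-16.

2012-05-03, 2012-06-07, 2012-07-16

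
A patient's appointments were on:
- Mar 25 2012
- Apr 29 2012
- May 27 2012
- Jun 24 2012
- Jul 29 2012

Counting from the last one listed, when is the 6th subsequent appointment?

All Sundays; the gaps (35, 28, 28, 35) vary with month length.
This is the last Sunday of each month.
Last Sunday of August 2012: Aug 26 2012.
Last Sunday of September 2012: Sep 30 2012.
Last Sunday of October 2012: Oct 28 2012.
Last Sunday of November 2012: Nov 25 2012.
Last Sunday of December 2012: Dec 30 2012.
January 2013 ends with Sunday Jan 27 2013.

Jan 27 2013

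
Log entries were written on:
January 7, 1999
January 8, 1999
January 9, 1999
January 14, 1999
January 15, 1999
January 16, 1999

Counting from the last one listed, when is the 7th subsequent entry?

February 4, 1999

Every event lands on a Thursday or Friday or Saturday (gaps cycle 1, 1, 5, 1, 1).
So the schedule is: every Thursday, Friday and Saturday.
Next Thursday: January 21, 1999.
The following Friday is January 22, 1999.
Next Saturday: January 23, 1999.
The following Thursday is January 28, 1999.
The following Friday is January 29, 1999.
Next Saturday: January 30, 1999.
Next Thursday: February 4, 1999.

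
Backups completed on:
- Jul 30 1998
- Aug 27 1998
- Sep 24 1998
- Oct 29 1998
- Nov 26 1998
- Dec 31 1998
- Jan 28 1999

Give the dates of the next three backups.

Feb 25 1999, Mar 25 1999, Apr 29 1999

Every date is a Thursday; gaps 28, 28, 35, 28, 35, 28 days.
Each is the last Thursday of its month (at least one falls on the 29th or later, ruling out '4th Thursday').
February 1999 ends with Thursday Feb 25 1999.
Last Thursday of March 1999: Mar 25 1999.
Last Thursday of April 1999: Apr 29 1999.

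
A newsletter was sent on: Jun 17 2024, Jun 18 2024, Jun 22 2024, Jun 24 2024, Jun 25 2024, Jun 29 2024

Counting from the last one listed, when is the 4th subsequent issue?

Every event lands on a Monday or Tuesday or Saturday (gaps cycle 1, 4, 2, 1, 4).
So the schedule is: every Monday, Tuesday and Saturday.
Next Monday: Jul 1 2024.
Next Tuesday: Jul 2 2024.
The following Saturday is Jul 6 2024.
Next Monday: Jul 8 2024.

Jul 8 2024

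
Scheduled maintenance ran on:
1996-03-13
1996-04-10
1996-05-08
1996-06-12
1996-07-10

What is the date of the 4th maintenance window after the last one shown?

1996-11-13

All dates are Wednesdays, 28, 28, 35, 28 days apart.
Specifically, the 2nd Wednesday of each month.
2nd Wednesday of August 1996: 1996-08-14.
September 1996 — 2nd Wednesday is 1996-09-11.
October 1996 — 2nd Wednesday is 1996-10-09.
2nd Wednesday of November 1996: 1996-11-13.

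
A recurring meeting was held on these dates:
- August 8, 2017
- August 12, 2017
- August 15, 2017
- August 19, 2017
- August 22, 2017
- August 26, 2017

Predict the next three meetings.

The gap pattern 4, 3, 4, 3, 4 repeats every 2 events.
These are the Tuesdays and Saturdays of each week.
Next Tuesday: August 29, 2017.
Next Saturday: September 2, 2017.
The following Tuesday is September 5, 2017.

August 29, 2017; September 2, 2017; September 5, 2017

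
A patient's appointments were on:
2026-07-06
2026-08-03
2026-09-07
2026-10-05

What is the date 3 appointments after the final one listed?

2027-01-04

These are Mondays at 28- or 35-day spacing (28, 35, 28).
The pattern: 1st Monday of the month.
November 2026 — 1st Monday is 2026-11-02.
December 2026 — 1st Monday is 2026-12-07.
1st Monday of January 2027: 2027-01-04.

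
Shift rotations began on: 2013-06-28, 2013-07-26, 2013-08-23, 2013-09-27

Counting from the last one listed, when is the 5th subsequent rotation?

All dates are Fridays, 28, 28, 35 days apart.
Specifically, the 4th Friday of each month.
October 2013 — 4th Friday is 2013-10-25.
November 2013 — 4th Friday is 2013-11-22.
4th Friday of December 2013: 2013-12-27.
January 2014 — 4th Friday is 2014-01-24.
February 2014 — 4th Friday is 2014-02-28.

2014-02-28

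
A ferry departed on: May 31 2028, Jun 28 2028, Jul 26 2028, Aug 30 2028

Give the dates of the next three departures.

All Wednesdays; the gaps (28, 28, 35) vary with month length.
This is the last Wednesday of each month.
September 2028 ends with Wednesday Sep 27 2028.
Last Wednesday of October 2028: Oct 25 2028.
Last Wednesday of November 2028: Nov 29 2028.

Sep 27 2028, Oct 25 2028, Nov 29 2028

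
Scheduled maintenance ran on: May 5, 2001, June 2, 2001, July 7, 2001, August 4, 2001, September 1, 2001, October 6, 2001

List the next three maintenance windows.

These are Saturdays at 28- or 35-day spacing (28, 35, 28, 28, 35).
The pattern: 1st Saturday of the month.
1st Saturday of November 2001: November 3, 2001.
1st Saturday of December 2001: December 1, 2001.
1st Saturday of January 2002: January 5, 2002.

November 3, 2001; December 1, 2001; January 5, 2002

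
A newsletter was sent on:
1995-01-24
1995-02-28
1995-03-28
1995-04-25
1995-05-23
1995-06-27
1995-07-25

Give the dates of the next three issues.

All dates are Tuesdays, 35, 28, 28, 28, 35, 28 days apart.
Specifically, the 4th Tuesday of each month.
August 1995 — 4th Tuesday is 1995-08-22.
4th Tuesday of September 1995: 1995-09-26.
4th Tuesday of October 1995: 1995-10-24.

1995-08-22, 1995-09-26, 1995-10-24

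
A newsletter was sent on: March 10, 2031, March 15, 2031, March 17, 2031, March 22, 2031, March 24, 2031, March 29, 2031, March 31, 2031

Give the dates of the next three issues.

The gap pattern 5, 2, 5, 2, 5, 2 repeats every 2 events.
These are the Mondays and Saturdays of each week.
Next Saturday: April 5, 2031.
The following Monday is April 7, 2031.
The following Saturday is April 12, 2031.

April 5, 2031; April 7, 2031; April 12, 2031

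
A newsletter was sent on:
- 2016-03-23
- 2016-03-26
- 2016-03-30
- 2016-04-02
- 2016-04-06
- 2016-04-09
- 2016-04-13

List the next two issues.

Every event lands on a Wednesday or Saturday (gaps cycle 3, 4, 3, 4, 3, 4).
So the schedule is: every Wednesday and Saturday.
The following Saturday is 2016-04-16.
Next Wednesday: 2016-04-20.

2016-04-16, 2016-04-20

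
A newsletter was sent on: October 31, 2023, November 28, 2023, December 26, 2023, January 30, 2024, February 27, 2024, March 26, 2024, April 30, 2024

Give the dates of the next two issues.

Every date is a Tuesday; gaps 28, 28, 35, 28, 28, 35 days.
Each is the last Tuesday of its month (at least one falls on the 29th or later, ruling out '4th Tuesday').
May 2024 ends with Tuesday May 28, 2024.
Last Tuesday of June 2024: June 25, 2024.

May 28, 2024; June 25, 2024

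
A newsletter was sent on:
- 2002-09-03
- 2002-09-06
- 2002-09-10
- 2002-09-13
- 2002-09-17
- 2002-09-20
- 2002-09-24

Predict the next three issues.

2002-09-27, 2002-10-01, 2002-10-04

Every event lands on a Tuesday or Friday (gaps cycle 3, 4, 3, 4, 3, 4).
So the schedule is: every Tuesday and Friday.
Next Friday: 2002-09-27.
Next Tuesday: 2002-10-01.
The following Friday is 2002-10-04.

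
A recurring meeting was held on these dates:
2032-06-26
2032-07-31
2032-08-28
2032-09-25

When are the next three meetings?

All Saturdays; the gaps (35, 28, 28) vary with month length.
This is the last Saturday of each month.
Last Saturday of October 2032: 2032-10-30.
Last Saturday of November 2032: 2032-11-27.
Last Saturday of December 2032: 2032-12-25.

2032-10-30, 2032-11-27, 2032-12-25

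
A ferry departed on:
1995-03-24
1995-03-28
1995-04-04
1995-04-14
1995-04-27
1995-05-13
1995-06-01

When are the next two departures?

1995-06-23, 1995-07-18

Intervals are 4, 7, 10, 13, 16, 19 days — an arithmetic progression with common difference 3.
Next gap: 22 days. 1995-06-01 + 22 days = 1995-06-23.
Next gap: 25 days. 1995-06-23 + 25 days = 1995-07-18.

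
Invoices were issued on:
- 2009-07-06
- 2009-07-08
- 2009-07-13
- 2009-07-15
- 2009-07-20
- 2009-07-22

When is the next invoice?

The gap pattern 2, 5, 2, 5, 2 repeats every 2 events.
These are the Mondays and Wednesdays of each week.
Next Monday: 2009-07-27.

2009-07-27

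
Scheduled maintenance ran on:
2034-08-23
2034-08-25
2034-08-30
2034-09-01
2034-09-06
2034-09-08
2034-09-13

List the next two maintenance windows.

2034-09-15, 2034-09-20

Every event lands on a Wednesday or Friday (gaps cycle 2, 5, 2, 5, 2, 5).
So the schedule is: every Wednesday and Friday.
The following Friday is 2034-09-15.
Next Wednesday: 2034-09-20.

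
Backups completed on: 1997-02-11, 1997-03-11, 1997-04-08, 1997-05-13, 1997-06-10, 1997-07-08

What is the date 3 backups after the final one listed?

These are Tuesdays at 28- or 35-day spacing (28, 28, 35, 28, 28).
The pattern: 2nd Tuesday of the month.
August 1997 — 2nd Tuesday is 1997-08-12.
2nd Tuesday of September 1997: 1997-09-09.
2nd Tuesday of October 1997: 1997-10-14.

1997-10-14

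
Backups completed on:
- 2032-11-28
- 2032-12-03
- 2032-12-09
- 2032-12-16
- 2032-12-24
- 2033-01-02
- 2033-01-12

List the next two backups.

2033-01-23, 2033-02-04

Intervals are 5, 6, 7, 8, 9, 10 days — an arithmetic progression with common difference 1.
Next gap: 11 days. 2033-01-12 + 11 days = 2033-01-23.
Next gap: 12 days. 2033-01-23 + 12 days = 2033-02-04.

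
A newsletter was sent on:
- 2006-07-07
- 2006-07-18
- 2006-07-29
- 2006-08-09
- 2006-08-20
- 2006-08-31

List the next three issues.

2006-09-11, 2006-09-22, 2006-10-03

The spacing is 11, 11, 11, 11, 11 days — always 11 days.
2006-08-31 + 11 days = 2006-09-11.
2006-09-11 + 11 days = 2006-09-22.
2006-09-22 + 11 days = 2006-10-03.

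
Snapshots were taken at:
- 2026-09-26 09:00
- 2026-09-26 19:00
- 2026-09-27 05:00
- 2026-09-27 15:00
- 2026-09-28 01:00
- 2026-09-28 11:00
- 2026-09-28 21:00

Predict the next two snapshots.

The interval is a steady 10 hours (10, 10, 10, 10, 10, 10).
2026-09-28 21:00 + 10 h = 2026-09-29 07:00.
2026-09-29 07:00 + 10 h = 2026-09-29 17:00.

2026-09-29 07:00, 2026-09-29 17:00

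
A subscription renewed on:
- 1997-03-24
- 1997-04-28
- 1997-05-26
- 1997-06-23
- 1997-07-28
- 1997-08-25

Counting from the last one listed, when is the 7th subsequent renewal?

Gaps: 35, 28, 28, 35, 28 days — a mix of 28 and 35. Every date is a Monday.
Each is the 4th Monday of its month.
September 1997 — 4th Monday is 1997-09-22.
October 1997 — 4th Monday is 1997-10-27.
4th Monday of November 1997: 1997-11-24.
December 1997 — 4th Monday is 1997-12-22.
4th Monday of January 1998: 1998-01-26.
February 1998 — 4th Monday is 1998-02-23.
March 1998 — 4th Monday is 1998-03-23.

1998-03-23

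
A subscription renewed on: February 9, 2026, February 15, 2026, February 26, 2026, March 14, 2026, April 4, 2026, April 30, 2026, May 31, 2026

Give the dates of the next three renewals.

July 6, 2026; August 16, 2026; October 1, 2026

The spacing grows by 5 each time: 6, 11, 16, 21, 26, 31 days.
Next gap: 36 days. May 31, 2026 + 36 days = July 6, 2026.
Next gap: 41 days. July 6, 2026 + 41 days = August 16, 2026.
Next gap: 46 days. August 16, 2026 + 46 days = October 1, 2026.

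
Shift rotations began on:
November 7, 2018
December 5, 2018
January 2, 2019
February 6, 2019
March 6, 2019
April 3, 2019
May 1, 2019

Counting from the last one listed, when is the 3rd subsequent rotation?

August 7, 2019

Gaps: 28, 28, 35, 28, 28, 28 days — a mix of 28 and 35. Every date is a Wednesday.
Each is the 1st Wednesday of its month.
1st Wednesday of June 2019: June 5, 2019.
1st Wednesday of July 2019: July 3, 2019.
1st Wednesday of August 2019: August 7, 2019.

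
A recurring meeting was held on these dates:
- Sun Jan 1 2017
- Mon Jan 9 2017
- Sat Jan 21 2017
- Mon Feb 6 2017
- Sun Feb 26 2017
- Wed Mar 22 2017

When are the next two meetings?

Wed Apr 19 2017, Sun May 21 2017

The spacing grows by 4 each time: 8, 12, 16, 20, 24 days.
Next gap: 28 days. Wed Mar 22 2017 + 28 days = Wed Apr 19 2017.
Next gap: 32 days. Wed Apr 19 2017 + 32 days = Sun May 21 2017.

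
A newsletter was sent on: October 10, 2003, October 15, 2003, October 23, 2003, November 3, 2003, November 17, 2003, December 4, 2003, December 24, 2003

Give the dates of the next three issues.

Gaps: 5, 8, 11, 14, 17, 20 days — each gap is 3 larger than the previous one.
Next gap: 23 days. December 24, 2003 + 23 days = January 16, 2004.
Next gap: 26 days. January 16, 2004 + 26 days = February 11, 2004.
Next gap: 29 days. February 11, 2004 + 29 days = March 11, 2004.

January 16, 2004; February 11, 2004; March 11, 2004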